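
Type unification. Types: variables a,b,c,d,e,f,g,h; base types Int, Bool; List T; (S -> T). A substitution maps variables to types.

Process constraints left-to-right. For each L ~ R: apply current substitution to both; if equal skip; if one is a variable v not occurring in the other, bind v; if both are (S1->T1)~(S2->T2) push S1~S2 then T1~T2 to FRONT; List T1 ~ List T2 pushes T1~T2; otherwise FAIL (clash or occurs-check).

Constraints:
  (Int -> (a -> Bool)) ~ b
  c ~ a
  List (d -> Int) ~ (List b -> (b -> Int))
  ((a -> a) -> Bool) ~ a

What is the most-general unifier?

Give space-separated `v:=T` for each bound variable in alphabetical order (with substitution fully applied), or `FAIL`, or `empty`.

step 1: unify (Int -> (a -> Bool)) ~ b  [subst: {-} | 3 pending]
  bind b := (Int -> (a -> Bool))
step 2: unify c ~ a  [subst: {b:=(Int -> (a -> Bool))} | 2 pending]
  bind c := a
step 3: unify List (d -> Int) ~ (List (Int -> (a -> Bool)) -> ((Int -> (a -> Bool)) -> Int))  [subst: {b:=(Int -> (a -> Bool)), c:=a} | 1 pending]
  clash: List (d -> Int) vs (List (Int -> (a -> Bool)) -> ((Int -> (a -> Bool)) -> Int))

Answer: FAIL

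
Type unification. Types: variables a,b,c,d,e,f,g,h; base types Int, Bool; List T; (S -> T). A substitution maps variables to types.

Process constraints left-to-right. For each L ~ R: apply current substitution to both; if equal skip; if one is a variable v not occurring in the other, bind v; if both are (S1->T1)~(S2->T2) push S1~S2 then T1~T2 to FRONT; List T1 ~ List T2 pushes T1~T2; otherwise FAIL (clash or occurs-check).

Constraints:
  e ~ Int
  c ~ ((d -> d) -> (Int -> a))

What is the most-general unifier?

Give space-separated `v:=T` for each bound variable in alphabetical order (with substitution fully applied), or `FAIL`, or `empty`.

step 1: unify e ~ Int  [subst: {-} | 1 pending]
  bind e := Int
step 2: unify c ~ ((d -> d) -> (Int -> a))  [subst: {e:=Int} | 0 pending]
  bind c := ((d -> d) -> (Int -> a))

Answer: c:=((d -> d) -> (Int -> a)) e:=Int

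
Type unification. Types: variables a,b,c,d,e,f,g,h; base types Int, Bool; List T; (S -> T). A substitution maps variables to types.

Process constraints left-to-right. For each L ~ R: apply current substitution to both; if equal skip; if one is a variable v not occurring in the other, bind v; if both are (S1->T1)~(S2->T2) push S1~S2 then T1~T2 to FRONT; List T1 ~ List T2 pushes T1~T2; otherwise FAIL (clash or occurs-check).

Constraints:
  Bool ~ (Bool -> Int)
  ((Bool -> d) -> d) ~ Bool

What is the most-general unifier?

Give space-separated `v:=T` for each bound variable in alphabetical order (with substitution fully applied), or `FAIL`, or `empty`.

step 1: unify Bool ~ (Bool -> Int)  [subst: {-} | 1 pending]
  clash: Bool vs (Bool -> Int)

Answer: FAIL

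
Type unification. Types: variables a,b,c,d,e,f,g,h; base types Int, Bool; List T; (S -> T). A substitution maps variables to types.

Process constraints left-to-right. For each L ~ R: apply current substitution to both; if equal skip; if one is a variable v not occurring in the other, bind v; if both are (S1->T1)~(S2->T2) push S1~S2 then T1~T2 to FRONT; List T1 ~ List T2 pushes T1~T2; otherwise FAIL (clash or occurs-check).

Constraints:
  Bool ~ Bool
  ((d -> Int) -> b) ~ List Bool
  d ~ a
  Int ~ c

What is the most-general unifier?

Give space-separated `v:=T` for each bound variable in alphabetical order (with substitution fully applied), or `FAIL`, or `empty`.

step 1: unify Bool ~ Bool  [subst: {-} | 3 pending]
  -> identical, skip
step 2: unify ((d -> Int) -> b) ~ List Bool  [subst: {-} | 2 pending]
  clash: ((d -> Int) -> b) vs List Bool

Answer: FAIL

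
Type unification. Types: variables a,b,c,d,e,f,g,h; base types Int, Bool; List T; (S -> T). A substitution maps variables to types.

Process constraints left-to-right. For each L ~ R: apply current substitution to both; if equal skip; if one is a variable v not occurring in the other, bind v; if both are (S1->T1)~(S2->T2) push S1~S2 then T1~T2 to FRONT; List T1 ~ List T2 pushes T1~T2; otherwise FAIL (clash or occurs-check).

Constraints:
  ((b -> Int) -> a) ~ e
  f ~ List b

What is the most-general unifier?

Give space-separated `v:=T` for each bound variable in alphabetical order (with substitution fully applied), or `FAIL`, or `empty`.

step 1: unify ((b -> Int) -> a) ~ e  [subst: {-} | 1 pending]
  bind e := ((b -> Int) -> a)
step 2: unify f ~ List b  [subst: {e:=((b -> Int) -> a)} | 0 pending]
  bind f := List b

Answer: e:=((b -> Int) -> a) f:=List b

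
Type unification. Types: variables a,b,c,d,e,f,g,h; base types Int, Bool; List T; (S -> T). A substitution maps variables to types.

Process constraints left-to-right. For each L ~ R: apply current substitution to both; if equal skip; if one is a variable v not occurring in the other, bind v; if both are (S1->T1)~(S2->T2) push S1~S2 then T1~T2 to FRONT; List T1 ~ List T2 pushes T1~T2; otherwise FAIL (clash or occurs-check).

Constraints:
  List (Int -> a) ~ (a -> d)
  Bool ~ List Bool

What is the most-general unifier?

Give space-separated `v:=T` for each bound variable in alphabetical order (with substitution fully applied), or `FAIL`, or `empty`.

Answer: FAIL

Derivation:
step 1: unify List (Int -> a) ~ (a -> d)  [subst: {-} | 1 pending]
  clash: List (Int -> a) vs (a -> d)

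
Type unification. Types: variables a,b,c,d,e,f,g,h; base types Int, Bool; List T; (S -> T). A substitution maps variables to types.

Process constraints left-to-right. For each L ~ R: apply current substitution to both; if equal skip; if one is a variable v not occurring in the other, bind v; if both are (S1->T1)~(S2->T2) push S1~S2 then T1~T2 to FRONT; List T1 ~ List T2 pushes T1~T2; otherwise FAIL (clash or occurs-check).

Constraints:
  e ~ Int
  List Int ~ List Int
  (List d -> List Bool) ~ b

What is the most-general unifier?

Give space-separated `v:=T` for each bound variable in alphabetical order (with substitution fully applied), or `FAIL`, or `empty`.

step 1: unify e ~ Int  [subst: {-} | 2 pending]
  bind e := Int
step 2: unify List Int ~ List Int  [subst: {e:=Int} | 1 pending]
  -> identical, skip
step 3: unify (List d -> List Bool) ~ b  [subst: {e:=Int} | 0 pending]
  bind b := (List d -> List Bool)

Answer: b:=(List d -> List Bool) e:=Int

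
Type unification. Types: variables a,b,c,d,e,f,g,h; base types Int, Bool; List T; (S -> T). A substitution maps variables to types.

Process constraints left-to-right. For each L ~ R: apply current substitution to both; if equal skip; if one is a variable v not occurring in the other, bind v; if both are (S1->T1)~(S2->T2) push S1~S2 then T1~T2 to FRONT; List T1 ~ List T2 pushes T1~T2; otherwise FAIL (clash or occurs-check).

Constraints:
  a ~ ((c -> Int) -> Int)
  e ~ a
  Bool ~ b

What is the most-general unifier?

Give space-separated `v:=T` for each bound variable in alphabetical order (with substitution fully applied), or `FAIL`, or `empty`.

Answer: a:=((c -> Int) -> Int) b:=Bool e:=((c -> Int) -> Int)

Derivation:
step 1: unify a ~ ((c -> Int) -> Int)  [subst: {-} | 2 pending]
  bind a := ((c -> Int) -> Int)
step 2: unify e ~ ((c -> Int) -> Int)  [subst: {a:=((c -> Int) -> Int)} | 1 pending]
  bind e := ((c -> Int) -> Int)
step 3: unify Bool ~ b  [subst: {a:=((c -> Int) -> Int), e:=((c -> Int) -> Int)} | 0 pending]
  bind b := Bool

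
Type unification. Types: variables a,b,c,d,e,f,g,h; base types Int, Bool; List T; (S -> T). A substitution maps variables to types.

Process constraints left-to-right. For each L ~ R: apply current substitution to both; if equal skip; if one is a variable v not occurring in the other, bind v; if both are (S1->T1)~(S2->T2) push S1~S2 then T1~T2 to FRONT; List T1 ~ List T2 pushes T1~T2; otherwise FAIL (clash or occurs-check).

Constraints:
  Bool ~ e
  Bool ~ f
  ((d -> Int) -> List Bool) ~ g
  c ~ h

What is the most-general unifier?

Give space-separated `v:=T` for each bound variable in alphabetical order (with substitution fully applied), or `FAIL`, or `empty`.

Answer: c:=h e:=Bool f:=Bool g:=((d -> Int) -> List Bool)

Derivation:
step 1: unify Bool ~ e  [subst: {-} | 3 pending]
  bind e := Bool
step 2: unify Bool ~ f  [subst: {e:=Bool} | 2 pending]
  bind f := Bool
step 3: unify ((d -> Int) -> List Bool) ~ g  [subst: {e:=Bool, f:=Bool} | 1 pending]
  bind g := ((d -> Int) -> List Bool)
step 4: unify c ~ h  [subst: {e:=Bool, f:=Bool, g:=((d -> Int) -> List Bool)} | 0 pending]
  bind c := h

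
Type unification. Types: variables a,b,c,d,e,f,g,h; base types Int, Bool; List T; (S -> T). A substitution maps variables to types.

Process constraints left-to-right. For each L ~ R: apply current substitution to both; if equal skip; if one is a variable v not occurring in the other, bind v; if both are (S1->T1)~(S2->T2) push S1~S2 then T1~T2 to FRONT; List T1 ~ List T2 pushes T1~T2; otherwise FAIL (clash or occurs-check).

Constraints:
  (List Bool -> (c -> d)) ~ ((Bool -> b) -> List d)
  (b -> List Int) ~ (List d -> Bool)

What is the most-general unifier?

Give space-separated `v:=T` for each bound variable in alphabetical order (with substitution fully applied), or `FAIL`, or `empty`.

Answer: FAIL

Derivation:
step 1: unify (List Bool -> (c -> d)) ~ ((Bool -> b) -> List d)  [subst: {-} | 1 pending]
  -> decompose arrow: push List Bool~(Bool -> b), (c -> d)~List d
step 2: unify List Bool ~ (Bool -> b)  [subst: {-} | 2 pending]
  clash: List Bool vs (Bool -> b)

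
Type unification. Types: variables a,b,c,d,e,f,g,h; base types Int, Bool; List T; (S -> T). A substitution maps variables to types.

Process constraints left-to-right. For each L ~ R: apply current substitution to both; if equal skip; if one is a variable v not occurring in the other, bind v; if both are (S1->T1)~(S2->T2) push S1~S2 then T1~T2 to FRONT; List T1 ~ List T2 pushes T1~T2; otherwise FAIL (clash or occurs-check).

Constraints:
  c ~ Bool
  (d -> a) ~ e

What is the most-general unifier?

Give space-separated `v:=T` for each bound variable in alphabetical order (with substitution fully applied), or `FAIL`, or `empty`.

Answer: c:=Bool e:=(d -> a)

Derivation:
step 1: unify c ~ Bool  [subst: {-} | 1 pending]
  bind c := Bool
step 2: unify (d -> a) ~ e  [subst: {c:=Bool} | 0 pending]
  bind e := (d -> a)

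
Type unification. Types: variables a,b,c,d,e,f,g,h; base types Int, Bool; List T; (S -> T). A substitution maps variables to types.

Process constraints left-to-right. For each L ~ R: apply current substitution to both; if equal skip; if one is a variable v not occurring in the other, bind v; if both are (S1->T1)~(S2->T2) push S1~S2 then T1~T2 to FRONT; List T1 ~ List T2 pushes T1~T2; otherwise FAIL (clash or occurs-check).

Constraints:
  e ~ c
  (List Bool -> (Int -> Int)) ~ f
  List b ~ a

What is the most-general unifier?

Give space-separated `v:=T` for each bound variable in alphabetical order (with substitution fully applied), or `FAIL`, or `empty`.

step 1: unify e ~ c  [subst: {-} | 2 pending]
  bind e := c
step 2: unify (List Bool -> (Int -> Int)) ~ f  [subst: {e:=c} | 1 pending]
  bind f := (List Bool -> (Int -> Int))
step 3: unify List b ~ a  [subst: {e:=c, f:=(List Bool -> (Int -> Int))} | 0 pending]
  bind a := List b

Answer: a:=List b e:=c f:=(List Bool -> (Int -> Int))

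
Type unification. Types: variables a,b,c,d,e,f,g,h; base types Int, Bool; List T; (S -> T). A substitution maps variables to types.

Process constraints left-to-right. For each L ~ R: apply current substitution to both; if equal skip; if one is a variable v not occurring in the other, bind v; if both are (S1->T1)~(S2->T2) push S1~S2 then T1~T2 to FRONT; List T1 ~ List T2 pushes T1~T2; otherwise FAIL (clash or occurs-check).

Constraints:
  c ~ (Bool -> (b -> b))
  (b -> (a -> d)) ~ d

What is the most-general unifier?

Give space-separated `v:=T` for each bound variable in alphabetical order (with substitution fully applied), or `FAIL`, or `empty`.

step 1: unify c ~ (Bool -> (b -> b))  [subst: {-} | 1 pending]
  bind c := (Bool -> (b -> b))
step 2: unify (b -> (a -> d)) ~ d  [subst: {c:=(Bool -> (b -> b))} | 0 pending]
  occurs-check fail

Answer: FAIL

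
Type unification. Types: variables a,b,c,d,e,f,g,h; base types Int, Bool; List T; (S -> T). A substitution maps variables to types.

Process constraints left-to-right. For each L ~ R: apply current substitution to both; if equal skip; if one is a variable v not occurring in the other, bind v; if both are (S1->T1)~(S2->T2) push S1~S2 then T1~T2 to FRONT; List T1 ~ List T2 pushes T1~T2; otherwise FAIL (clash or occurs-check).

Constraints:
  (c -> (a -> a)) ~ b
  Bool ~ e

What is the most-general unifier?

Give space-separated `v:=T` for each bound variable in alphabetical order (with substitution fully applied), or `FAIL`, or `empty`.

step 1: unify (c -> (a -> a)) ~ b  [subst: {-} | 1 pending]
  bind b := (c -> (a -> a))
step 2: unify Bool ~ e  [subst: {b:=(c -> (a -> a))} | 0 pending]
  bind e := Bool

Answer: b:=(c -> (a -> a)) e:=Bool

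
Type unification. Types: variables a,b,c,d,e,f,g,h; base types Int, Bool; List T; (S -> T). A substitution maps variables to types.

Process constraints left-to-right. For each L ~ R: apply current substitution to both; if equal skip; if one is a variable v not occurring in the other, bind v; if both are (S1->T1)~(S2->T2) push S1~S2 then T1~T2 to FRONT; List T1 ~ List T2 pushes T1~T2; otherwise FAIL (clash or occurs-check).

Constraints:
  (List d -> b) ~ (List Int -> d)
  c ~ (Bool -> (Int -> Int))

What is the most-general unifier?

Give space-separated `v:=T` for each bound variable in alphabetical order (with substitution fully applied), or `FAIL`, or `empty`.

step 1: unify (List d -> b) ~ (List Int -> d)  [subst: {-} | 1 pending]
  -> decompose arrow: push List d~List Int, b~d
step 2: unify List d ~ List Int  [subst: {-} | 2 pending]
  -> decompose List: push d~Int
step 3: unify d ~ Int  [subst: {-} | 2 pending]
  bind d := Int
step 4: unify b ~ Int  [subst: {d:=Int} | 1 pending]
  bind b := Int
step 5: unify c ~ (Bool -> (Int -> Int))  [subst: {d:=Int, b:=Int} | 0 pending]
  bind c := (Bool -> (Int -> Int))

Answer: b:=Int c:=(Bool -> (Int -> Int)) d:=Int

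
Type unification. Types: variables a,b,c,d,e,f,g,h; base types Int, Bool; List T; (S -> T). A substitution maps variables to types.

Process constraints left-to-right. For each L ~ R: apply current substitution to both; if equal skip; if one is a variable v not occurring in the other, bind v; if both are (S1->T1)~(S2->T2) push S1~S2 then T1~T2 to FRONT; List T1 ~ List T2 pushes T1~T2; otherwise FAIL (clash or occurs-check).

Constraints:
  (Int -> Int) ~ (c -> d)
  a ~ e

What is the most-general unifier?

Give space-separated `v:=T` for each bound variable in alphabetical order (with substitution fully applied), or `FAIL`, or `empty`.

Answer: a:=e c:=Int d:=Int

Derivation:
step 1: unify (Int -> Int) ~ (c -> d)  [subst: {-} | 1 pending]
  -> decompose arrow: push Int~c, Int~d
step 2: unify Int ~ c  [subst: {-} | 2 pending]
  bind c := Int
step 3: unify Int ~ d  [subst: {c:=Int} | 1 pending]
  bind d := Int
step 4: unify a ~ e  [subst: {c:=Int, d:=Int} | 0 pending]
  bind a := e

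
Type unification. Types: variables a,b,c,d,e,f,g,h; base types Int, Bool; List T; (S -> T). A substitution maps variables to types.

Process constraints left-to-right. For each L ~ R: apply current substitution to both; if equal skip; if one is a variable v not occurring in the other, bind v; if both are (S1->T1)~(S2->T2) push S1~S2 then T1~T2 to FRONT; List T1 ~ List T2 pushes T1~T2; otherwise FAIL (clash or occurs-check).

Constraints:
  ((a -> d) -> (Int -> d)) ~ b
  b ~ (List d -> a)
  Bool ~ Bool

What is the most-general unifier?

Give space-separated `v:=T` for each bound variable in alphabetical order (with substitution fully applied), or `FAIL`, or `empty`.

Answer: FAIL

Derivation:
step 1: unify ((a -> d) -> (Int -> d)) ~ b  [subst: {-} | 2 pending]
  bind b := ((a -> d) -> (Int -> d))
step 2: unify ((a -> d) -> (Int -> d)) ~ (List d -> a)  [subst: {b:=((a -> d) -> (Int -> d))} | 1 pending]
  -> decompose arrow: push (a -> d)~List d, (Int -> d)~a
step 3: unify (a -> d) ~ List d  [subst: {b:=((a -> d) -> (Int -> d))} | 2 pending]
  clash: (a -> d) vs List d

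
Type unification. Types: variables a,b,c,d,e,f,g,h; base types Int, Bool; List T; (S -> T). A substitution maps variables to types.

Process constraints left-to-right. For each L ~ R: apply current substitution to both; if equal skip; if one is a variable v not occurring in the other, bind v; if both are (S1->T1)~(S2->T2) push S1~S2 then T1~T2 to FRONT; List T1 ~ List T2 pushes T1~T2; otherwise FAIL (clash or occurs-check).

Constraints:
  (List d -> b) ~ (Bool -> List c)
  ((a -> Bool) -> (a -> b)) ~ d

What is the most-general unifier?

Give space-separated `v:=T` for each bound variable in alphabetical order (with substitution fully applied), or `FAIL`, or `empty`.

step 1: unify (List d -> b) ~ (Bool -> List c)  [subst: {-} | 1 pending]
  -> decompose arrow: push List d~Bool, b~List c
step 2: unify List d ~ Bool  [subst: {-} | 2 pending]
  clash: List d vs Bool

Answer: FAIL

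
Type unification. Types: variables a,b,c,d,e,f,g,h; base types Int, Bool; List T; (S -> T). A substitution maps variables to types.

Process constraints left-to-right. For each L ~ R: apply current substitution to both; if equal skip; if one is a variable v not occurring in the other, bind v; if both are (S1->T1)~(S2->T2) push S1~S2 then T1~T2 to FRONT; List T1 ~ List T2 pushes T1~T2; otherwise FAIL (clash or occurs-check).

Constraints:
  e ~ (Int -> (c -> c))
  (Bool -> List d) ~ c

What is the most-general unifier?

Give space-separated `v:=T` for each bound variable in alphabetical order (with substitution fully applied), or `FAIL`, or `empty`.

step 1: unify e ~ (Int -> (c -> c))  [subst: {-} | 1 pending]
  bind e := (Int -> (c -> c))
step 2: unify (Bool -> List d) ~ c  [subst: {e:=(Int -> (c -> c))} | 0 pending]
  bind c := (Bool -> List d)

Answer: c:=(Bool -> List d) e:=(Int -> ((Bool -> List d) -> (Bool -> List d)))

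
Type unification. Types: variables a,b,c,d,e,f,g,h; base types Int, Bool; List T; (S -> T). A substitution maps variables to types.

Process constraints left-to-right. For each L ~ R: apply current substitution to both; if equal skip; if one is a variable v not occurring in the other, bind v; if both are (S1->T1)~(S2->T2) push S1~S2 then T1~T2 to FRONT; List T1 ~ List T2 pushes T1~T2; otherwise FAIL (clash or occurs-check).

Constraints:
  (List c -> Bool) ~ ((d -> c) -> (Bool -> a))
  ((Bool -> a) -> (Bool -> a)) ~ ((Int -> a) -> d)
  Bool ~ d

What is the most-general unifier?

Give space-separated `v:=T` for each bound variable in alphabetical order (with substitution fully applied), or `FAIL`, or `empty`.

Answer: FAIL

Derivation:
step 1: unify (List c -> Bool) ~ ((d -> c) -> (Bool -> a))  [subst: {-} | 2 pending]
  -> decompose arrow: push List c~(d -> c), Bool~(Bool -> a)
step 2: unify List c ~ (d -> c)  [subst: {-} | 3 pending]
  clash: List c vs (d -> c)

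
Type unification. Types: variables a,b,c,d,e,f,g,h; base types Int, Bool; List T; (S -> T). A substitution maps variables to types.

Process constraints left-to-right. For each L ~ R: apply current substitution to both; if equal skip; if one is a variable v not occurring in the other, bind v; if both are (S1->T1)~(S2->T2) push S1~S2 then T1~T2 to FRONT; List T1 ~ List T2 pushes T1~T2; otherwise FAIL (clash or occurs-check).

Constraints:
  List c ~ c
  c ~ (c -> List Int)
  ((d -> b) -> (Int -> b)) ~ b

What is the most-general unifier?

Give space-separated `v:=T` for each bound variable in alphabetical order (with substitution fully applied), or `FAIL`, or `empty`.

step 1: unify List c ~ c  [subst: {-} | 2 pending]
  occurs-check fail

Answer: FAIL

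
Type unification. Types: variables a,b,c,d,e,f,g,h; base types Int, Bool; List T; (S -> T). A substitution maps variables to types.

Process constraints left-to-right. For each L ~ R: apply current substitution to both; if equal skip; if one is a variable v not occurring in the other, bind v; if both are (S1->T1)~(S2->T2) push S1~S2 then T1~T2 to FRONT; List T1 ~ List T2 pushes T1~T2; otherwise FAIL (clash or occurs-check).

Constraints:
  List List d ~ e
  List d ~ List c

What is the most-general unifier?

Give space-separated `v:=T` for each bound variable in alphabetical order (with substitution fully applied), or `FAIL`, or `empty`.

Answer: d:=c e:=List List c

Derivation:
step 1: unify List List d ~ e  [subst: {-} | 1 pending]
  bind e := List List d
step 2: unify List d ~ List c  [subst: {e:=List List d} | 0 pending]
  -> decompose List: push d~c
step 3: unify d ~ c  [subst: {e:=List List d} | 0 pending]
  bind d := c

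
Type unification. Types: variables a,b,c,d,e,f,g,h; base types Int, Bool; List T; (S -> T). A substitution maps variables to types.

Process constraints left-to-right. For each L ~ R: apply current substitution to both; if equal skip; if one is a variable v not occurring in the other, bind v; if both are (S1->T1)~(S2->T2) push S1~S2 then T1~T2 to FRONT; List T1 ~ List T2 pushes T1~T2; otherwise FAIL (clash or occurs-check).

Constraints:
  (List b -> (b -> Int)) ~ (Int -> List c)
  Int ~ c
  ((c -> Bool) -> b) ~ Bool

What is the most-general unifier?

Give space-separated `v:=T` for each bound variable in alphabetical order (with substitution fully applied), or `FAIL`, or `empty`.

Answer: FAIL

Derivation:
step 1: unify (List b -> (b -> Int)) ~ (Int -> List c)  [subst: {-} | 2 pending]
  -> decompose arrow: push List b~Int, (b -> Int)~List c
step 2: unify List b ~ Int  [subst: {-} | 3 pending]
  clash: List b vs Int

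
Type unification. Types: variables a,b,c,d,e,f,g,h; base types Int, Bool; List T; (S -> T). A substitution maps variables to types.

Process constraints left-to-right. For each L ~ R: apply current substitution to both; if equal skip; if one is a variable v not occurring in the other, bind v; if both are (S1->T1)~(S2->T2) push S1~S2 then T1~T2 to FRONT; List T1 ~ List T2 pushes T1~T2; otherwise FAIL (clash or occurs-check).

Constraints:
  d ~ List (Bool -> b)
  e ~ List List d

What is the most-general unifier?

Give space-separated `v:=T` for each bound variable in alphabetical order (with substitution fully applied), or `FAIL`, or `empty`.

Answer: d:=List (Bool -> b) e:=List List List (Bool -> b)

Derivation:
step 1: unify d ~ List (Bool -> b)  [subst: {-} | 1 pending]
  bind d := List (Bool -> b)
step 2: unify e ~ List List List (Bool -> b)  [subst: {d:=List (Bool -> b)} | 0 pending]
  bind e := List List List (Bool -> b)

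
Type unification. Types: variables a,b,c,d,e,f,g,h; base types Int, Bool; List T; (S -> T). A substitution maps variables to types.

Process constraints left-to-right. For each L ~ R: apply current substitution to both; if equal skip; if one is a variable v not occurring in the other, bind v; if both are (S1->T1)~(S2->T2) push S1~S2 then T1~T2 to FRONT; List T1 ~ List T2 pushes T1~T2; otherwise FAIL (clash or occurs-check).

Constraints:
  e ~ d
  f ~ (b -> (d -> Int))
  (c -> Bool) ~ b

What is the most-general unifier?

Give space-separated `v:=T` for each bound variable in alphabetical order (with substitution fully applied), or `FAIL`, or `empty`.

Answer: b:=(c -> Bool) e:=d f:=((c -> Bool) -> (d -> Int))

Derivation:
step 1: unify e ~ d  [subst: {-} | 2 pending]
  bind e := d
step 2: unify f ~ (b -> (d -> Int))  [subst: {e:=d} | 1 pending]
  bind f := (b -> (d -> Int))
step 3: unify (c -> Bool) ~ b  [subst: {e:=d, f:=(b -> (d -> Int))} | 0 pending]
  bind b := (c -> Bool)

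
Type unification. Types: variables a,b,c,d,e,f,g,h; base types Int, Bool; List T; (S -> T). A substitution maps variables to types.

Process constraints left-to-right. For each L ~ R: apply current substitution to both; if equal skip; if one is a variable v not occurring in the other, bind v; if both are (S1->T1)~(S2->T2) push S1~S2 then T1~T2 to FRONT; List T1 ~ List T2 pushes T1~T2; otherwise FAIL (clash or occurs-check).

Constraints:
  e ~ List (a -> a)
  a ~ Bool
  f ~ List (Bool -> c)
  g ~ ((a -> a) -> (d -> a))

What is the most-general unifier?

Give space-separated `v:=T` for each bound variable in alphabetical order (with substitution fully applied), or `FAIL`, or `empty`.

step 1: unify e ~ List (a -> a)  [subst: {-} | 3 pending]
  bind e := List (a -> a)
step 2: unify a ~ Bool  [subst: {e:=List (a -> a)} | 2 pending]
  bind a := Bool
step 3: unify f ~ List (Bool -> c)  [subst: {e:=List (a -> a), a:=Bool} | 1 pending]
  bind f := List (Bool -> c)
step 4: unify g ~ ((Bool -> Bool) -> (d -> Bool))  [subst: {e:=List (a -> a), a:=Bool, f:=List (Bool -> c)} | 0 pending]
  bind g := ((Bool -> Bool) -> (d -> Bool))

Answer: a:=Bool e:=List (Bool -> Bool) f:=List (Bool -> c) g:=((Bool -> Bool) -> (d -> Bool))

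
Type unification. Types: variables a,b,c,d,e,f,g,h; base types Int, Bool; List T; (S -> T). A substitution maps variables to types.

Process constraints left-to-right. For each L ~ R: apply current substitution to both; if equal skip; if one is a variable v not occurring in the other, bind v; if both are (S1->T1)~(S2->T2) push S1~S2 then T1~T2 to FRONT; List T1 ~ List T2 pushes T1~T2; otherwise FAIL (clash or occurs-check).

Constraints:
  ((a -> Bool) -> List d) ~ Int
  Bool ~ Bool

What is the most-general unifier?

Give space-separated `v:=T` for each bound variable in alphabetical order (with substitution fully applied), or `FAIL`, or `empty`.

Answer: FAIL

Derivation:
step 1: unify ((a -> Bool) -> List d) ~ Int  [subst: {-} | 1 pending]
  clash: ((a -> Bool) -> List d) vs Int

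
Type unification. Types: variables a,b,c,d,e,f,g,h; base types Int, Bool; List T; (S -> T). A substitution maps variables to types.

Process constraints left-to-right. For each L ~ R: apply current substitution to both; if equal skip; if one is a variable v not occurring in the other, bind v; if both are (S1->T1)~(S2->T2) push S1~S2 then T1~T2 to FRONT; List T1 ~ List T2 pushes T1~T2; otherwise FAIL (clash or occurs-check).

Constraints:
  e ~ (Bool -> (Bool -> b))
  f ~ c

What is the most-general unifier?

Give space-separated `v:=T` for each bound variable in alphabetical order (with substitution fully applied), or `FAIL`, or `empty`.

step 1: unify e ~ (Bool -> (Bool -> b))  [subst: {-} | 1 pending]
  bind e := (Bool -> (Bool -> b))
step 2: unify f ~ c  [subst: {e:=(Bool -> (Bool -> b))} | 0 pending]
  bind f := c

Answer: e:=(Bool -> (Bool -> b)) f:=c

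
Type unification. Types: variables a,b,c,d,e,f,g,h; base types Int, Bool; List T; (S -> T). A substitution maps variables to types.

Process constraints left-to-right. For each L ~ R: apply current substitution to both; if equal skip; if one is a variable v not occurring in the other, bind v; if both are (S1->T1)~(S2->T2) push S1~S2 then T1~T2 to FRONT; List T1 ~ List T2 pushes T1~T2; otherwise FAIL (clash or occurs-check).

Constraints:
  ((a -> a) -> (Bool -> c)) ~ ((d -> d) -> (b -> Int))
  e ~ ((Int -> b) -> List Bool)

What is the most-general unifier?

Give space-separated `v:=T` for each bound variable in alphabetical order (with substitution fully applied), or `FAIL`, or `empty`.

Answer: a:=d b:=Bool c:=Int e:=((Int -> Bool) -> List Bool)

Derivation:
step 1: unify ((a -> a) -> (Bool -> c)) ~ ((d -> d) -> (b -> Int))  [subst: {-} | 1 pending]
  -> decompose arrow: push (a -> a)~(d -> d), (Bool -> c)~(b -> Int)
step 2: unify (a -> a) ~ (d -> d)  [subst: {-} | 2 pending]
  -> decompose arrow: push a~d, a~d
step 3: unify a ~ d  [subst: {-} | 3 pending]
  bind a := d
step 4: unify d ~ d  [subst: {a:=d} | 2 pending]
  -> identical, skip
step 5: unify (Bool -> c) ~ (b -> Int)  [subst: {a:=d} | 1 pending]
  -> decompose arrow: push Bool~b, c~Int
step 6: unify Bool ~ b  [subst: {a:=d} | 2 pending]
  bind b := Bool
step 7: unify c ~ Int  [subst: {a:=d, b:=Bool} | 1 pending]
  bind c := Int
step 8: unify e ~ ((Int -> Bool) -> List Bool)  [subst: {a:=d, b:=Bool, c:=Int} | 0 pending]
  bind e := ((Int -> Bool) -> List Bool)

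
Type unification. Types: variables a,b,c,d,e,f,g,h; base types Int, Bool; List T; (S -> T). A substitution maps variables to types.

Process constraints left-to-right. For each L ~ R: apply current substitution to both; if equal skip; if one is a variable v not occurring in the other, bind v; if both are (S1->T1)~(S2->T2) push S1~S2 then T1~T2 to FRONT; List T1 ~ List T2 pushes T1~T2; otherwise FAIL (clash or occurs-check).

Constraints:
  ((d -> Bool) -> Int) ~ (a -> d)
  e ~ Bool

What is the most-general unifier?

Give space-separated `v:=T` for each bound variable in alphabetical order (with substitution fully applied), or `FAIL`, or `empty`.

Answer: a:=(Int -> Bool) d:=Int e:=Bool

Derivation:
step 1: unify ((d -> Bool) -> Int) ~ (a -> d)  [subst: {-} | 1 pending]
  -> decompose arrow: push (d -> Bool)~a, Int~d
step 2: unify (d -> Bool) ~ a  [subst: {-} | 2 pending]
  bind a := (d -> Bool)
step 3: unify Int ~ d  [subst: {a:=(d -> Bool)} | 1 pending]
  bind d := Int
step 4: unify e ~ Bool  [subst: {a:=(d -> Bool), d:=Int} | 0 pending]
  bind e := Bool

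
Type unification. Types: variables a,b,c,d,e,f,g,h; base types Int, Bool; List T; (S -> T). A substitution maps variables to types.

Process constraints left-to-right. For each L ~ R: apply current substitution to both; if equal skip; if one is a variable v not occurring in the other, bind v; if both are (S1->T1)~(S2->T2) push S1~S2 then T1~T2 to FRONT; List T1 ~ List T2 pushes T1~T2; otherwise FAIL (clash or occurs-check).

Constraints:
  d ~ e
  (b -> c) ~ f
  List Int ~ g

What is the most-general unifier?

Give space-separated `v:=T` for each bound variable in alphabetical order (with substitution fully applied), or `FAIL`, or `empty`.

Answer: d:=e f:=(b -> c) g:=List Int

Derivation:
step 1: unify d ~ e  [subst: {-} | 2 pending]
  bind d := e
step 2: unify (b -> c) ~ f  [subst: {d:=e} | 1 pending]
  bind f := (b -> c)
step 3: unify List Int ~ g  [subst: {d:=e, f:=(b -> c)} | 0 pending]
  bind g := List Int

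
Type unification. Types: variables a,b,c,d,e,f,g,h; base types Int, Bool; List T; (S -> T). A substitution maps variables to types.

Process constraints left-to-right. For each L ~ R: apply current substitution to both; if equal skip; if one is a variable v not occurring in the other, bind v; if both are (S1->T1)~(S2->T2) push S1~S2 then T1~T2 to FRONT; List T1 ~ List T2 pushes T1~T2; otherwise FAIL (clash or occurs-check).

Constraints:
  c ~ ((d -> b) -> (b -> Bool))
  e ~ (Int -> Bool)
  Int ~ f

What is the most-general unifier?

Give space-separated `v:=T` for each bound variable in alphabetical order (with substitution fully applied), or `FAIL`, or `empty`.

step 1: unify c ~ ((d -> b) -> (b -> Bool))  [subst: {-} | 2 pending]
  bind c := ((d -> b) -> (b -> Bool))
step 2: unify e ~ (Int -> Bool)  [subst: {c:=((d -> b) -> (b -> Bool))} | 1 pending]
  bind e := (Int -> Bool)
step 3: unify Int ~ f  [subst: {c:=((d -> b) -> (b -> Bool)), e:=(Int -> Bool)} | 0 pending]
  bind f := Int

Answer: c:=((d -> b) -> (b -> Bool)) e:=(Int -> Bool) f:=Int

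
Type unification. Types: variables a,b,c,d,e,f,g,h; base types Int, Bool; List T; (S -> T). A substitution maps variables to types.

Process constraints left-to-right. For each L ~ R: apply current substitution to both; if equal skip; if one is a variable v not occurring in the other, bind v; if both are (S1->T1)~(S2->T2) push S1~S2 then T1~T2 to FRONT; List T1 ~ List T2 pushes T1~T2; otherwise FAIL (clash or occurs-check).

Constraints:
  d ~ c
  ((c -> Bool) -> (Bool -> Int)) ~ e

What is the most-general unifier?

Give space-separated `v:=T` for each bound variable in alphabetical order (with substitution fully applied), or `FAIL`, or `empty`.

Answer: d:=c e:=((c -> Bool) -> (Bool -> Int))

Derivation:
step 1: unify d ~ c  [subst: {-} | 1 pending]
  bind d := c
step 2: unify ((c -> Bool) -> (Bool -> Int)) ~ e  [subst: {d:=c} | 0 pending]
  bind e := ((c -> Bool) -> (Bool -> Int))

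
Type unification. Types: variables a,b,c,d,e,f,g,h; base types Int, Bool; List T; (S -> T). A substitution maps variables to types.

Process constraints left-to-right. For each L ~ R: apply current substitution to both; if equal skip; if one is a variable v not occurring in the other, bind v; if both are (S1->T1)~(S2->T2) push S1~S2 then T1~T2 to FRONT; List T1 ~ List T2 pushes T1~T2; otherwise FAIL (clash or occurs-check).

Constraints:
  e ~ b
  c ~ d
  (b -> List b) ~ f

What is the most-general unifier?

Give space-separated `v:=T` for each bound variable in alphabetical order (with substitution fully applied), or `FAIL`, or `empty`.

step 1: unify e ~ b  [subst: {-} | 2 pending]
  bind e := b
step 2: unify c ~ d  [subst: {e:=b} | 1 pending]
  bind c := d
step 3: unify (b -> List b) ~ f  [subst: {e:=b, c:=d} | 0 pending]
  bind f := (b -> List b)

Answer: c:=d e:=b f:=(b -> List b)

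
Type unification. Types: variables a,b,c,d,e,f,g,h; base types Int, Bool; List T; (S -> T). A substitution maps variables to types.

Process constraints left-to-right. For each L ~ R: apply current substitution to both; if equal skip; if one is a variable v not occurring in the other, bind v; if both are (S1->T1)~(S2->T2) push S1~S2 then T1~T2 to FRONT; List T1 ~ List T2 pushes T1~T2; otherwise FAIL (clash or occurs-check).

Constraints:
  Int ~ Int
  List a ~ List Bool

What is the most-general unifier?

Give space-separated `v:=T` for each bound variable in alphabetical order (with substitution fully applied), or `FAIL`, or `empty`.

step 1: unify Int ~ Int  [subst: {-} | 1 pending]
  -> identical, skip
step 2: unify List a ~ List Bool  [subst: {-} | 0 pending]
  -> decompose List: push a~Bool
step 3: unify a ~ Bool  [subst: {-} | 0 pending]
  bind a := Bool

Answer: a:=Bool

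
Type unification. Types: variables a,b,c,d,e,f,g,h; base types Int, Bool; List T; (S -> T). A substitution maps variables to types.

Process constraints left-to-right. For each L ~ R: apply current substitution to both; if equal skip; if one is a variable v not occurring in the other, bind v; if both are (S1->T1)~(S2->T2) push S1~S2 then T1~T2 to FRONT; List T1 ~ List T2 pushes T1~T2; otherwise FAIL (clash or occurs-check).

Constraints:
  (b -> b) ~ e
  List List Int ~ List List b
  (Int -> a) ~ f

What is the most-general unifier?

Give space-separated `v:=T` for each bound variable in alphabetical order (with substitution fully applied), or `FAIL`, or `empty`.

step 1: unify (b -> b) ~ e  [subst: {-} | 2 pending]
  bind e := (b -> b)
step 2: unify List List Int ~ List List b  [subst: {e:=(b -> b)} | 1 pending]
  -> decompose List: push List Int~List b
step 3: unify List Int ~ List b  [subst: {e:=(b -> b)} | 1 pending]
  -> decompose List: push Int~b
step 4: unify Int ~ b  [subst: {e:=(b -> b)} | 1 pending]
  bind b := Int
step 5: unify (Int -> a) ~ f  [subst: {e:=(b -> b), b:=Int} | 0 pending]
  bind f := (Int -> a)

Answer: b:=Int e:=(Int -> Int) f:=(Int -> a)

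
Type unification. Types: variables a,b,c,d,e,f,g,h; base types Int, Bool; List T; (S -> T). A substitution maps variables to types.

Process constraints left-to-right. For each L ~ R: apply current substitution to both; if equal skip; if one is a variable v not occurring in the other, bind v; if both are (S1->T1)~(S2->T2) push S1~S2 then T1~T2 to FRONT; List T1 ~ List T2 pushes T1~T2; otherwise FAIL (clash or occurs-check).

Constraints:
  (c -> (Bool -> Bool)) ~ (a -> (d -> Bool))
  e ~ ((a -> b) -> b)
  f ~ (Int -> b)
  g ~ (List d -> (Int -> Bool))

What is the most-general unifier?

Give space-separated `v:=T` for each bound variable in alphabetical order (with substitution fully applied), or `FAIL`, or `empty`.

Answer: c:=a d:=Bool e:=((a -> b) -> b) f:=(Int -> b) g:=(List Bool -> (Int -> Bool))

Derivation:
step 1: unify (c -> (Bool -> Bool)) ~ (a -> (d -> Bool))  [subst: {-} | 3 pending]
  -> decompose arrow: push c~a, (Bool -> Bool)~(d -> Bool)
step 2: unify c ~ a  [subst: {-} | 4 pending]
  bind c := a
step 3: unify (Bool -> Bool) ~ (d -> Bool)  [subst: {c:=a} | 3 pending]
  -> decompose arrow: push Bool~d, Bool~Bool
step 4: unify Bool ~ d  [subst: {c:=a} | 4 pending]
  bind d := Bool
step 5: unify Bool ~ Bool  [subst: {c:=a, d:=Bool} | 3 pending]
  -> identical, skip
step 6: unify e ~ ((a -> b) -> b)  [subst: {c:=a, d:=Bool} | 2 pending]
  bind e := ((a -> b) -> b)
step 7: unify f ~ (Int -> b)  [subst: {c:=a, d:=Bool, e:=((a -> b) -> b)} | 1 pending]
  bind f := (Int -> b)
step 8: unify g ~ (List Bool -> (Int -> Bool))  [subst: {c:=a, d:=Bool, e:=((a -> b) -> b), f:=(Int -> b)} | 0 pending]
  bind g := (List Bool -> (Int -> Bool))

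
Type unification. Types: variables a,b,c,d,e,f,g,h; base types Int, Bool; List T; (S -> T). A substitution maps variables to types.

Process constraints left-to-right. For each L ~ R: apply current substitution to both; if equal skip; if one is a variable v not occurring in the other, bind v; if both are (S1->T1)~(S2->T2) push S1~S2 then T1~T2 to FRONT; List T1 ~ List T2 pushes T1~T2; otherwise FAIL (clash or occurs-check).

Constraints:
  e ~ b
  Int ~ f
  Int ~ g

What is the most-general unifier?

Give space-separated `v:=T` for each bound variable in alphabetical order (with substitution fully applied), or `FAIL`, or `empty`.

step 1: unify e ~ b  [subst: {-} | 2 pending]
  bind e := b
step 2: unify Int ~ f  [subst: {e:=b} | 1 pending]
  bind f := Int
step 3: unify Int ~ g  [subst: {e:=b, f:=Int} | 0 pending]
  bind g := Int

Answer: e:=b f:=Int g:=Int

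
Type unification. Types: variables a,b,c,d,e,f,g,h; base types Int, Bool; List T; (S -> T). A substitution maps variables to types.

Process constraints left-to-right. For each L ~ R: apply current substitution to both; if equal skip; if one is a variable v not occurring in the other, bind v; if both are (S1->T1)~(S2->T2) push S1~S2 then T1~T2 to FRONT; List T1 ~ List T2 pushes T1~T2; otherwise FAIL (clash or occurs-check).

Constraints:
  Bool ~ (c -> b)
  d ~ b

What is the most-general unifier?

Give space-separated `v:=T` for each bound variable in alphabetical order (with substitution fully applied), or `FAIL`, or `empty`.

step 1: unify Bool ~ (c -> b)  [subst: {-} | 1 pending]
  clash: Bool vs (c -> b)

Answer: FAIL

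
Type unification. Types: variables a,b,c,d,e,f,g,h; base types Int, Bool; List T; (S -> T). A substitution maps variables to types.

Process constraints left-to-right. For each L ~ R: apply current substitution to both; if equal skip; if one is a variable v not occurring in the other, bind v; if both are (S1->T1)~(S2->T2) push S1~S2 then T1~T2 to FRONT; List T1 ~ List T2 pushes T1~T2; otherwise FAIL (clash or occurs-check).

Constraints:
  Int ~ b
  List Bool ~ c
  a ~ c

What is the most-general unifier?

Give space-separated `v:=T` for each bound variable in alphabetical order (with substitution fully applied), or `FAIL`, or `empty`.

Answer: a:=List Bool b:=Int c:=List Bool

Derivation:
step 1: unify Int ~ b  [subst: {-} | 2 pending]
  bind b := Int
step 2: unify List Bool ~ c  [subst: {b:=Int} | 1 pending]
  bind c := List Bool
step 3: unify a ~ List Bool  [subst: {b:=Int, c:=List Bool} | 0 pending]
  bind a := List Bool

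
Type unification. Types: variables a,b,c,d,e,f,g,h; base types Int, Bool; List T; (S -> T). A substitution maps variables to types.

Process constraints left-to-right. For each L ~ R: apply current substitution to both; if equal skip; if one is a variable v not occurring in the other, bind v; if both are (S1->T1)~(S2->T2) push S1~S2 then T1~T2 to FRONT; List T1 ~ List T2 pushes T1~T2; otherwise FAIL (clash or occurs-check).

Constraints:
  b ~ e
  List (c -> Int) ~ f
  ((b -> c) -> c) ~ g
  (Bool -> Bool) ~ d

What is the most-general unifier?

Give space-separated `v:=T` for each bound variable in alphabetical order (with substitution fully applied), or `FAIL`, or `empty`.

Answer: b:=e d:=(Bool -> Bool) f:=List (c -> Int) g:=((e -> c) -> c)

Derivation:
step 1: unify b ~ e  [subst: {-} | 3 pending]
  bind b := e
step 2: unify List (c -> Int) ~ f  [subst: {b:=e} | 2 pending]
  bind f := List (c -> Int)
step 3: unify ((e -> c) -> c) ~ g  [subst: {b:=e, f:=List (c -> Int)} | 1 pending]
  bind g := ((e -> c) -> c)
step 4: unify (Bool -> Bool) ~ d  [subst: {b:=e, f:=List (c -> Int), g:=((e -> c) -> c)} | 0 pending]
  bind d := (Bool -> Bool)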